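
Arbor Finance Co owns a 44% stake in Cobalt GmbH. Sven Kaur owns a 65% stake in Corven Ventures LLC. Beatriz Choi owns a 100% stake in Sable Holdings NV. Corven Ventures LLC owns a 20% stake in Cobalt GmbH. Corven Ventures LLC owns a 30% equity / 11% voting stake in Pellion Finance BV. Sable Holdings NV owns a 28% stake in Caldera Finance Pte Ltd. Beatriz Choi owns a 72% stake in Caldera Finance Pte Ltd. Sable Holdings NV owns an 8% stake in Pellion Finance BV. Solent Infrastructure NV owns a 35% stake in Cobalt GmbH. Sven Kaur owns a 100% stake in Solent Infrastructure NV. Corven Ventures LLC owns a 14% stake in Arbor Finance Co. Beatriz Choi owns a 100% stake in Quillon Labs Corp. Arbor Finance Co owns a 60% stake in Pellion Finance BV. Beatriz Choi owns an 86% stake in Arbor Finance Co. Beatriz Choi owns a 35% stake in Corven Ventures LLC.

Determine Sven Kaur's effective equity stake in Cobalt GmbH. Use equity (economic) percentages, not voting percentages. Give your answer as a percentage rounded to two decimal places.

52.00%

Sven reaches Cobalt along 3 paths.
Via Corven: 65% × 20% = 13%.
Via Solent: 100% × 35% = 35%.
Via Corven → Arbor: 65% × 14% × 44% = 4.004%.
Total: 13% + 35% + 4.004% = 52.004%.
Rounded: 52.00%.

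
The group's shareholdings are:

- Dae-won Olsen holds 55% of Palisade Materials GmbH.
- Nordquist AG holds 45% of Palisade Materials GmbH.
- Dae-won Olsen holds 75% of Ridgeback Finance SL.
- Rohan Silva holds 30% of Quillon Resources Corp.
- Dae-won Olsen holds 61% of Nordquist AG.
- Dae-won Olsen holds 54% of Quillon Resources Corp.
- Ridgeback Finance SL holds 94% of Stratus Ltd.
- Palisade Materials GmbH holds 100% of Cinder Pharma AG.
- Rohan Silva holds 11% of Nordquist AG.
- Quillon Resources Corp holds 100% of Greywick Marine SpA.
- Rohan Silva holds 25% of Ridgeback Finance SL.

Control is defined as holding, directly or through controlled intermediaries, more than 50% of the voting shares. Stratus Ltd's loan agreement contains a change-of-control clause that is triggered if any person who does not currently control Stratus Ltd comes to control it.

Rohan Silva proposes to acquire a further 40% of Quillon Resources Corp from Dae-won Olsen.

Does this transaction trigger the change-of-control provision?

The purchase adds only to Rohan's holdings (Dae-won's stake shrinks), so Rohan is the only person who could newly come to control Stratus.
Rohan's largest direct stake is 30% in Quillon, which does not meet the threshold, so Rohan controls no company.
Neither Rohan nor any entity Rohan controls holds any voting interest in Stratus.
So before the transaction, Rohan does not control Stratus.
After the purchase, Rohan's direct stake in Quillon rises to 30% + 40% = 70%, and Dae-won's stake falls to 14%.
Rohan holds 70% of Quillon, so Rohan controls Quillon.
Quillon holds 100% of Greywick, so Rohan controls Greywick.
After the transaction, neither Rohan nor any entity Rohan controls holds a voting interest in Stratus, so Rohan still does not control it.
No new person acquires control, so the clause is not triggered.

No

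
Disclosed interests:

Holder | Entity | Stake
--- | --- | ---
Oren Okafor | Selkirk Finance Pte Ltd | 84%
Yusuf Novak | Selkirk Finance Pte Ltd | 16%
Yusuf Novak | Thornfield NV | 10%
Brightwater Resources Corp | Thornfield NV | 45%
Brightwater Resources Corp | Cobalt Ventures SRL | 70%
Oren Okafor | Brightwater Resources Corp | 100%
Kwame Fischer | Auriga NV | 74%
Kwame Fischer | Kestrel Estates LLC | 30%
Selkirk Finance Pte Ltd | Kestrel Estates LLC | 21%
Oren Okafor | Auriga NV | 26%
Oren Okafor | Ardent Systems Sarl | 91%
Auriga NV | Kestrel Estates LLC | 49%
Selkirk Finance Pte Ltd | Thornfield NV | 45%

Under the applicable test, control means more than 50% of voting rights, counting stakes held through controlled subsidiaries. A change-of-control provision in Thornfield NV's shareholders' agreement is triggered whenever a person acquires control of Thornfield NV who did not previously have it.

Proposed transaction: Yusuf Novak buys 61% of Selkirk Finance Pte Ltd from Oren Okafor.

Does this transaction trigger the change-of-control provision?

The purchase adds only to Yusuf's holdings (Oren's stake shrinks), so Yusuf is the only person who could newly come to control Thornfield.
Yusuf's largest direct stake is 16% in Selkirk, which does not meet the threshold, so Yusuf controls no company.
In Thornfield, Yusuf's side holds only 10%, not > 50%.
So before the transaction, Yusuf does not control Thornfield.
After the purchase, Yusuf's direct stake in Selkirk rises to 16% + 61% = 77%, and Oren's stake falls to 23%.
Yusuf holds 77% of Selkirk, so Yusuf controls Selkirk.
Yusuf and Selkirk together hold 10% + 45% = 55% of Thornfield, so Yusuf controls Thornfield.
Yusuf did not control Thornfield before and does after, so the clause is triggered.

Yes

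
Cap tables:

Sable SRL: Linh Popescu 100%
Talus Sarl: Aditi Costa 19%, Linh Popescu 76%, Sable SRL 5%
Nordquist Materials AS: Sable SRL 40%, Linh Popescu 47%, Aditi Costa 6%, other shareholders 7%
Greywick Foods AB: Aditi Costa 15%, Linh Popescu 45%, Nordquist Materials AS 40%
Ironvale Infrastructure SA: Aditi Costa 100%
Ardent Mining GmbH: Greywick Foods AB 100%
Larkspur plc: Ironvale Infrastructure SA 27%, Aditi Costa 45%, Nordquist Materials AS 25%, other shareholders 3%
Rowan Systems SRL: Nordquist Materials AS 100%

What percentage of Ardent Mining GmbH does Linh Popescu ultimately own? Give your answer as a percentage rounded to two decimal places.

79.80%

Linh reaches Ardent along 3 paths.
Via Greywick: 45% × 100% = 45%.
Via Sable → Nordquist → Greywick: 100% × 40% × 40% × 100% = 16%.
Via Nordquist → Greywick: 47% × 40% × 100% = 18.8%.
Total: 45% + 16% + 18.8% = 79.8%.
Rounded: 79.80%.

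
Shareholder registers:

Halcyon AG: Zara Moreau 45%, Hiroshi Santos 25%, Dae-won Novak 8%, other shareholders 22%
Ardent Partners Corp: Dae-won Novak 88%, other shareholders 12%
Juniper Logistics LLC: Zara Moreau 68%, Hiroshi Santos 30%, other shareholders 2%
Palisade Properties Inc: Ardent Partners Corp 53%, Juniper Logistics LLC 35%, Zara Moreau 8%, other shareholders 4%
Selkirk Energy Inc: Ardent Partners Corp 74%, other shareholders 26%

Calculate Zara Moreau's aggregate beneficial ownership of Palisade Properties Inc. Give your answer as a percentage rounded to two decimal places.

31.80%

Zara reaches Palisade along 2 paths.
Via Juniper: 68% × 35% = 23.8%.
Direct stake: 8% = 8%.
Total: 23.8% + 8% = 31.8%.
Rounded: 31.80%.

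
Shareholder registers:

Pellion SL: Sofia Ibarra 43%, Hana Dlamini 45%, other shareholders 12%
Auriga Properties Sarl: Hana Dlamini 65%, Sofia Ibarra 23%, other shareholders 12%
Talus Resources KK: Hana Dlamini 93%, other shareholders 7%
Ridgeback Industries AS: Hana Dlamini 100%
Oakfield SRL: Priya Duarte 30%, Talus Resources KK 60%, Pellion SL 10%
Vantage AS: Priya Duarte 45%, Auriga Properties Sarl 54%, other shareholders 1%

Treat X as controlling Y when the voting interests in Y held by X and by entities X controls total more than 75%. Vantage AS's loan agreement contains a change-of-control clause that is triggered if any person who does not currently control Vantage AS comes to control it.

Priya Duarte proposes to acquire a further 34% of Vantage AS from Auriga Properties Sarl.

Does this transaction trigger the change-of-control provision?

Yes

The purchase adds only to Priya's holdings (Auriga's stake shrinks), so Priya is the only person who could newly come to control Vantage.
Priya's largest direct stake is 45% in Vantage, which does not meet the threshold, so Priya controls no company.
In Vantage, Priya's side holds only 45%, not > 75%.
So before the transaction, Priya does not control Vantage.
After the purchase, Priya's direct stake in Vantage rises to 45% + 34% = 79%, and Auriga's stake falls to 20%.
Priya holds 79% of Vantage, so Priya controls Vantage.
Priya did not control Vantage before and does after, so the clause is triggered.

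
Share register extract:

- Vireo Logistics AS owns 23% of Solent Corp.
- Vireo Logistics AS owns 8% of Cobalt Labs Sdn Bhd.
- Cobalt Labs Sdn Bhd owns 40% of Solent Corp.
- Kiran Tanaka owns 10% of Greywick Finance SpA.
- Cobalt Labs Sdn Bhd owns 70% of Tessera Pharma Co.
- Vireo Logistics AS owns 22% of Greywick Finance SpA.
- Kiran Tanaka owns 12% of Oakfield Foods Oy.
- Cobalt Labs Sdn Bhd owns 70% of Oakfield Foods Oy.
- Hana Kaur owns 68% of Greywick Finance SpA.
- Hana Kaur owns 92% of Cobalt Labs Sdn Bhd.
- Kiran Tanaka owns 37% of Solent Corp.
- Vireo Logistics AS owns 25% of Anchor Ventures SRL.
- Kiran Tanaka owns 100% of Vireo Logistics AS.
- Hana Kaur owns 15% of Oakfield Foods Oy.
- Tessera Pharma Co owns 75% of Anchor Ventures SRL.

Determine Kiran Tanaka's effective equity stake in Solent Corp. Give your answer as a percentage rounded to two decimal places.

Kiran reaches Solent along 3 paths.
Via Vireo: 100% × 23% = 23%.
Direct stake: 37% = 37%.
Via Vireo → Cobalt: 100% × 8% × 40% = 3.2%.
Total: 23% + 37% + 3.2% = 63.2%.
Rounded: 63.20%.

63.20%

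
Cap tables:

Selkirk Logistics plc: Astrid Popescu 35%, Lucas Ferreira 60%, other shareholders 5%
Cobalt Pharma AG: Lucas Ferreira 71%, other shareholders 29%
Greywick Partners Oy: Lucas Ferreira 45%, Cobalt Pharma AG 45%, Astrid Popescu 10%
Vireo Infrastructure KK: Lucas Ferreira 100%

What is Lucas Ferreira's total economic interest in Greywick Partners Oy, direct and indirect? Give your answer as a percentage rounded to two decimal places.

76.95%

Lucas reaches Greywick along 2 paths.
Direct stake: 45% = 45%.
Via Cobalt: 71% × 45% = 31.95%.
Total: 45% + 31.95% = 76.95%.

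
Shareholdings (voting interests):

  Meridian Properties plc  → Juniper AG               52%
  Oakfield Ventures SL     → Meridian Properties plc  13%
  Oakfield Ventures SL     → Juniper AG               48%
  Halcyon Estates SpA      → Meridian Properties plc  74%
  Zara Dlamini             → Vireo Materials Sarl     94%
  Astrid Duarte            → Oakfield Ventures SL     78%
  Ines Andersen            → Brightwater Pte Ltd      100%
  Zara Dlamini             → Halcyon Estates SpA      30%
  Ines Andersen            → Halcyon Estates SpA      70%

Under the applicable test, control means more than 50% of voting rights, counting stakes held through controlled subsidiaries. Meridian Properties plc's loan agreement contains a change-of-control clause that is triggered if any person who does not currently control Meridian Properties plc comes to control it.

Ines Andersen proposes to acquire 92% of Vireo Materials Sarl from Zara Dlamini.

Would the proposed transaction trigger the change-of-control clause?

No

The purchase adds only to Ines's holdings (Zara's stake shrinks), so Ines is the only person who could newly come to control Meridian.
Ines holds 70% of Halcyon, so Ines controls Halcyon.
Halcyon holds 74% of Meridian, so Ines controls Meridian.
So Ines already controls Meridian before the transaction.
After the purchase, Ines holds 92% of Vireo directly, and Zara's stake falls to 2%.
Ines controlled Meridian already, so this is not a new person acquiring control; every other person's position is unchanged or reduced.
No new person acquires control, so the clause is not triggered.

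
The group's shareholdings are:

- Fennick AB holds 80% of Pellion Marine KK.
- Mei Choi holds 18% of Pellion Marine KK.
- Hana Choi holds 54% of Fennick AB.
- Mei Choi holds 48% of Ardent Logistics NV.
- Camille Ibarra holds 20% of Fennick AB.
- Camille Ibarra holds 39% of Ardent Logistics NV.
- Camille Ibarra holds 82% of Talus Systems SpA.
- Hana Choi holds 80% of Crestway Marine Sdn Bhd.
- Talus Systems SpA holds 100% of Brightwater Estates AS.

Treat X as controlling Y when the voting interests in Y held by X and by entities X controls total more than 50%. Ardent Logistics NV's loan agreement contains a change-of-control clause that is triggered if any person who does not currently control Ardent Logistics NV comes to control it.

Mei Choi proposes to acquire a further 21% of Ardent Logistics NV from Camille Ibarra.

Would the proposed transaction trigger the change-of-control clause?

Yes

The purchase adds only to Mei's holdings (Camille's stake shrinks), so Mei is the only person who could newly come to control Ardent.
Mei's largest direct stake is 48% in Ardent, which does not meet the threshold, so Mei controls no company.
In Ardent, Mei's side holds only 48%, not > 50%.
So before the transaction, Mei does not control Ardent.
After the purchase, Mei's direct stake in Ardent rises to 48% + 21% = 69%, and Camille's stake falls to 18%.
Mei holds 69% of Ardent, so Mei controls Ardent.
Mei did not control Ardent before and does after, so the clause is triggered.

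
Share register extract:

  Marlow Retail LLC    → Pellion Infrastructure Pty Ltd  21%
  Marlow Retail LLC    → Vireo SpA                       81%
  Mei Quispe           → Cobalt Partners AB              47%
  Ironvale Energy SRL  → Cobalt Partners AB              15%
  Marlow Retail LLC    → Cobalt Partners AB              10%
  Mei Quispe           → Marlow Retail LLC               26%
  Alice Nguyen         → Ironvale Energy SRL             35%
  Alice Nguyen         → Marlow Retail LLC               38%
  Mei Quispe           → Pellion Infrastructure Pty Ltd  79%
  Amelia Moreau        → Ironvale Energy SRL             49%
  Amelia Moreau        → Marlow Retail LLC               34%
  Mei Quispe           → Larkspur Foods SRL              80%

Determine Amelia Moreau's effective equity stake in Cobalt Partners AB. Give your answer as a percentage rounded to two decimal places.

10.75%

Amelia reaches Cobalt along 2 paths.
Via Ironvale: 49% × 15% = 7.35%.
Via Marlow: 34% × 10% = 3.4%.
Total: 7.35% + 3.4% = 10.75%.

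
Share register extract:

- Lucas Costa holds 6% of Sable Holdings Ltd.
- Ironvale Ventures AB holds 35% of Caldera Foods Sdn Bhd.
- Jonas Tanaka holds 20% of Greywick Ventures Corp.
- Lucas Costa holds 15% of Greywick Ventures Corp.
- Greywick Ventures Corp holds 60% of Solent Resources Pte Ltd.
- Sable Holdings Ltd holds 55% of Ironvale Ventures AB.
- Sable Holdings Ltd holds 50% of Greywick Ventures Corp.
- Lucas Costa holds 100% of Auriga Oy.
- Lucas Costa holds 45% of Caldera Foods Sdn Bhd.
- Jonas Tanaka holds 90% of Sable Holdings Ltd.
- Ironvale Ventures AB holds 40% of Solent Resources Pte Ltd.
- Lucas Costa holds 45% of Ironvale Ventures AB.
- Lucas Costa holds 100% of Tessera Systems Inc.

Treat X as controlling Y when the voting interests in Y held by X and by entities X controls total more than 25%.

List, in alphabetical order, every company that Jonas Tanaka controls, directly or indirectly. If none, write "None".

Jonas holds 90% of Sable, so Jonas controls Sable.
Sable holds 55% of Ironvale, so Jonas controls Ironvale.
Sable and Jonas together hold 50% + 20% = 70% of Greywick, so Jonas controls Greywick.
Ironvale holds 35% of Caldera, so Jonas controls Caldera.
Ironvale and Greywick together hold 40% + 60% = 100% of Solent, so Jonas controls Solent.
No other company's threshold is met.

Caldera Foods Sdn Bhd, Greywick Ventures Corp, Ironvale Ventures AB, Sable Holdings Ltd, Solent Resources Pte Ltd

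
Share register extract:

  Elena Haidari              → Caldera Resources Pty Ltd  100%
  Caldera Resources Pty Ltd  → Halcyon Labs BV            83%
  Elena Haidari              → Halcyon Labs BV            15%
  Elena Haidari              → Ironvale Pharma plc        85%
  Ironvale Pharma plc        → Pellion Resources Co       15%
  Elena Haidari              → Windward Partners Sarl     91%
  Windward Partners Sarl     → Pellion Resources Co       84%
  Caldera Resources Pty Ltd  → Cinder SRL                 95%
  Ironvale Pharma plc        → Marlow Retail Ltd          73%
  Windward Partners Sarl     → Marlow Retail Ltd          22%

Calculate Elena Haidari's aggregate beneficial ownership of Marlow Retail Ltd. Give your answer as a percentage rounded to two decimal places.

82.07%

Elena reaches Marlow along 2 paths.
Via Windward: 91% × 22% = 20.02%.
Via Ironvale: 85% × 73% = 62.05%.
Total: 20.02% + 62.05% = 82.07%.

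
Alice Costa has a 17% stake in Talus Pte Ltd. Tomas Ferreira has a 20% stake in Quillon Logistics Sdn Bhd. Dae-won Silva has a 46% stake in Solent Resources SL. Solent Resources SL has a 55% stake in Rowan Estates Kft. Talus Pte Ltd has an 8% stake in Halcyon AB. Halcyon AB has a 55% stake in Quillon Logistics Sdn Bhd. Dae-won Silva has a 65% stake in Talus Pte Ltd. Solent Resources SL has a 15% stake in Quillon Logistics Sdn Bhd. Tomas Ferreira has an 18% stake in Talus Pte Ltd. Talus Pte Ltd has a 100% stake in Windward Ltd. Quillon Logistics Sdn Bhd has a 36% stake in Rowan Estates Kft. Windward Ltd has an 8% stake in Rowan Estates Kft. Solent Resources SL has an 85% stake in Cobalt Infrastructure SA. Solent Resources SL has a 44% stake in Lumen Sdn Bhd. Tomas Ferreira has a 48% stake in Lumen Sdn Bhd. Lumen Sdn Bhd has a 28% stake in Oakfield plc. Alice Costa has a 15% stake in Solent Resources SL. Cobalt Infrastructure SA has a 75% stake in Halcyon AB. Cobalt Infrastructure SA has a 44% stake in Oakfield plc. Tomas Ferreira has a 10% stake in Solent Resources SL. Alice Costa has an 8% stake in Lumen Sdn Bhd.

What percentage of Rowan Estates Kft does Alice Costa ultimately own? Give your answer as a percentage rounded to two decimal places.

Alice reaches Rowan along 5 paths.
Via Talus → Halcyon → Quillon: 17% × 8% × 55% × 36% = 0.26928%.
Via Solent → Cobalt → Halcyon → Quillon: 15% × 85% × 75% × 55% × 36% = 1.893375%.
Via Solent → Quillon: 15% × 15% × 36% = 0.81%.
Via Solent: 15% × 55% = 8.25%.
Via Talus → Windward: 17% × 100% × 8% = 1.36%.
Total: 0.26928% + 1.893375% + 0.81% + 8.25% + 1.36% = 12.582655%.
Rounded: 12.58%.

12.58%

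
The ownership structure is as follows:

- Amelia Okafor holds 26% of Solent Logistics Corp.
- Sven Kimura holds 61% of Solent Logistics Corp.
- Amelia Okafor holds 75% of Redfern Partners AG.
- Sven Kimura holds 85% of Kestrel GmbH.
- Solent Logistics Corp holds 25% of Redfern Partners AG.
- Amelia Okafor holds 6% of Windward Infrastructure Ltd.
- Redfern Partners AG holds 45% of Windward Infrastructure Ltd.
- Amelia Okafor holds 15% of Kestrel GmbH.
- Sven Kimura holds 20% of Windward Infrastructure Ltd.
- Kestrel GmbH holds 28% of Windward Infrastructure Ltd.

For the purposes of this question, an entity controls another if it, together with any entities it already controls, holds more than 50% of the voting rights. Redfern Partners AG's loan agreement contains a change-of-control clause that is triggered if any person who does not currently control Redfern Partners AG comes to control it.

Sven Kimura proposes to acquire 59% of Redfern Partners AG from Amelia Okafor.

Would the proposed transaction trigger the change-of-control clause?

The purchase adds only to Sven's holdings (Amelia's stake shrinks), so Sven is the only person who could newly come to control Redfern.
Sven holds 61% of Solent, so Sven controls Solent.
Sven holds 85% of Kestrel, so Sven controls Kestrel.
In Redfern, Sven's side holds only 25%, not > 50%.
So before the transaction, Sven does not control Redfern.
After the purchase, Sven holds 59% of Redfern directly, and Amelia's stake falls to 16%.
Solent and Sven together hold 25% + 59% = 84% of Redfern, so Sven controls Redfern.
Sven did not control Redfern before and does after, so the clause is triggered.

Yes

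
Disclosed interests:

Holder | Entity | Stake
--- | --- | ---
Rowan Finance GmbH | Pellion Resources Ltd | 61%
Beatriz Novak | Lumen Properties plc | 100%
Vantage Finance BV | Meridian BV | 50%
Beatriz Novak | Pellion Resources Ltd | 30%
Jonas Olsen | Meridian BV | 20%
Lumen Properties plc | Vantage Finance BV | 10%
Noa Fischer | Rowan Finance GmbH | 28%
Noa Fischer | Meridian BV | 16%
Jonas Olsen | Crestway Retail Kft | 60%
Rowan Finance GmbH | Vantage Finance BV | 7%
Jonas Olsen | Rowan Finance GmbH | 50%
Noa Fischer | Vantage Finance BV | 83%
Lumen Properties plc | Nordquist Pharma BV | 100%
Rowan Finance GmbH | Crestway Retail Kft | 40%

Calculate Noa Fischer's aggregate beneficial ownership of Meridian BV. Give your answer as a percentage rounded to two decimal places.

58.48%

Noa reaches Meridian along 3 paths.
Via Rowan → Vantage: 28% × 7% × 50% = 0.98%.
Via Vantage: 83% × 50% = 41.5%.
Direct stake: 16% = 16%.
Total: 0.98% + 41.5% + 16% = 58.48%.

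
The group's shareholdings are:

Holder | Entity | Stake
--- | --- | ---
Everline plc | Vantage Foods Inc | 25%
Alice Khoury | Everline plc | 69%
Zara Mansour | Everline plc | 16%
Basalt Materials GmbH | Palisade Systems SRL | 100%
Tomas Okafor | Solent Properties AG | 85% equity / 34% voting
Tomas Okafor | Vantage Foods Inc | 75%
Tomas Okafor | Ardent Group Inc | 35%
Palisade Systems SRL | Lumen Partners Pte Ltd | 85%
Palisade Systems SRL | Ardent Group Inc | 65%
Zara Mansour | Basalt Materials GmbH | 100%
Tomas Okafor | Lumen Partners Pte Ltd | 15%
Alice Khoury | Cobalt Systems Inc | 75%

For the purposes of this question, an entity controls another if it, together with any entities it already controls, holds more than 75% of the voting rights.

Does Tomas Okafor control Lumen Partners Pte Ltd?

Tomas's largest direct stake is 75% in Vantage, which does not meet the threshold, so Tomas controls no company.
In Lumen, Tomas's side holds only 15%, not > 75%.
So Tomas does not control Lumen.

No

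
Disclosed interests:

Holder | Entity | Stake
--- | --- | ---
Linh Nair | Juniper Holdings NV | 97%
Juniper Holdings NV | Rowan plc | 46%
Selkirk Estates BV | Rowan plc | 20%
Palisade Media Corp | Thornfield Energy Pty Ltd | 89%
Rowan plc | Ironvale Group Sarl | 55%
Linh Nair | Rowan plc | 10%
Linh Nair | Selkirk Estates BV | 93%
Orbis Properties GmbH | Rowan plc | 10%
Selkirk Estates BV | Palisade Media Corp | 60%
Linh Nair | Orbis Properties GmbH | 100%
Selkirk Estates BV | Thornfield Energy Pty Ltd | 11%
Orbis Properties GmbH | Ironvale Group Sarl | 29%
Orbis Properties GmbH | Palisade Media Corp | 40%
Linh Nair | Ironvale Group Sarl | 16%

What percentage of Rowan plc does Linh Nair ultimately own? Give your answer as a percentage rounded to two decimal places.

Linh reaches Rowan along 4 paths.
Via Juniper: 97% × 46% = 44.62%.
Direct stake: 10% = 10%.
Via Selkirk: 93% × 20% = 18.6%.
Via Orbis: 100% × 10% = 10%.
Total: 44.62% + 10% + 18.6% + 10% = 83.22%.

83.22%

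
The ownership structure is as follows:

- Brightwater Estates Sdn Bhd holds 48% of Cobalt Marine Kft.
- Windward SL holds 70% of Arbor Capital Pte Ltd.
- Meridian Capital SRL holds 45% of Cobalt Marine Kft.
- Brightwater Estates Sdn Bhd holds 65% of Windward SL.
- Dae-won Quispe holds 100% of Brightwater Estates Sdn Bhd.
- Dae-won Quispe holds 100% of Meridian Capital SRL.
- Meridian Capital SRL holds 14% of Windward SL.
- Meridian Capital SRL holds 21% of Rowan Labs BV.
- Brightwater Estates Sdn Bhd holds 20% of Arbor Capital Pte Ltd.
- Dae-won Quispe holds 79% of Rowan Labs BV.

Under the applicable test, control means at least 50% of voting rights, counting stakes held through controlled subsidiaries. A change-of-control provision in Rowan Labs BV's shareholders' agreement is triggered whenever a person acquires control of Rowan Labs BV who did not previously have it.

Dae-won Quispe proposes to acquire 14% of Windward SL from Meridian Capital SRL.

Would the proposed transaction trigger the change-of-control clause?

No

The purchase adds only to Dae-won's holdings (Meridian's stake shrinks), so Dae-won is the only person who could newly come to control Rowan.
Dae-won holds 100% of Meridian, so Dae-won controls Meridian.
Dae-won and Meridian together hold 79% + 21% = 100% of Rowan, so Dae-won controls Rowan.
So Dae-won already controls Rowan before the transaction.
After the purchase, Dae-won holds 14% of Windward directly, and Meridian's stake falls to 0%.
Dae-won controlled Rowan already, so this is not a new person acquiring control; every other person's position is unchanged or reduced.
No new person acquires control, so the clause is not triggered.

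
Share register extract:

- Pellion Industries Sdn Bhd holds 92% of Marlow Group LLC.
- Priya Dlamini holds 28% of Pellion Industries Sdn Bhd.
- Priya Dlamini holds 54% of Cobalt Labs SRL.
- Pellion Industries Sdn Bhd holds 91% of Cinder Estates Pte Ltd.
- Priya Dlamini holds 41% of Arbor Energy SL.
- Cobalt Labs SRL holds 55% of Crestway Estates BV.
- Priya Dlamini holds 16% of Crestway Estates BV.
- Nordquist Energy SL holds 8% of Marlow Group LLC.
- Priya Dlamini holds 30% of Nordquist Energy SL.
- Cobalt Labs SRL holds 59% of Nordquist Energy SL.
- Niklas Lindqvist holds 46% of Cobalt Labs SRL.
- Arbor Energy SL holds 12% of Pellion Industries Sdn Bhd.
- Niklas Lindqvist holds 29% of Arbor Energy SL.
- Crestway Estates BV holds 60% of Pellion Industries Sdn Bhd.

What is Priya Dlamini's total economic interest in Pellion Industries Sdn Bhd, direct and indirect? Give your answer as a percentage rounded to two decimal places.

Priya reaches Pellion along 4 paths.
Direct stake: 28% = 28%.
Via Crestway: 16% × 60% = 9.6%.
Via Cobalt → Crestway: 54% × 55% × 60% = 17.82%.
Via Arbor: 41% × 12% = 4.92%.
Total: 28% + 9.6% + 17.82% + 4.92% = 60.34%.

60.34%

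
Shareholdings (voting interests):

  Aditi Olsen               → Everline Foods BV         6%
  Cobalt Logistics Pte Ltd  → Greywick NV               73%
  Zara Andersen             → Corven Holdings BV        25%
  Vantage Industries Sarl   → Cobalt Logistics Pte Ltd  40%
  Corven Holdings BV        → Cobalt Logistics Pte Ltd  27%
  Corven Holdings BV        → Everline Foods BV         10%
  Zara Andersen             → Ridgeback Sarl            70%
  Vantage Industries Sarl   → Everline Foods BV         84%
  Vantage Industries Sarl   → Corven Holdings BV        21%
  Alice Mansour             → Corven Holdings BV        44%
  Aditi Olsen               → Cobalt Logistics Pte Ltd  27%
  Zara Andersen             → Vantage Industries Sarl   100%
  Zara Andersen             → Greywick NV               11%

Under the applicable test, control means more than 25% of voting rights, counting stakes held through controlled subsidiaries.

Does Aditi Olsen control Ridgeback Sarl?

Aditi holds 27% of Cobalt, so Aditi controls Cobalt.
Cobalt holds 73% of Greywick, so Aditi controls Greywick.
Neither Aditi nor any entity Aditi controls holds any voting interest in Ridgeback.
So Aditi does not control Ridgeback.

No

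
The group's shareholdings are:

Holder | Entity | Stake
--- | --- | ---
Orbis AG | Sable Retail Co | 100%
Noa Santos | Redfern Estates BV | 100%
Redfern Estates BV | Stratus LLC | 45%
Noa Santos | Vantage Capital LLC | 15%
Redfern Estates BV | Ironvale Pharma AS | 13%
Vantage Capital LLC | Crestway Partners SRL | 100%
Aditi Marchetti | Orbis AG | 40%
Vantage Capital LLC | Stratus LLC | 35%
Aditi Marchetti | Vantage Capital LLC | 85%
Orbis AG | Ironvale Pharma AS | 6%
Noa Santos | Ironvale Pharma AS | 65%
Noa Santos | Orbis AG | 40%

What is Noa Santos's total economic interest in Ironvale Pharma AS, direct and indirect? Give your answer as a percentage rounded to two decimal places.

Noa reaches Ironvale along 3 paths.
Direct stake: 65% = 65%.
Via Orbis: 40% × 6% = 2.4%.
Via Redfern: 100% × 13% = 13%.
Total: 65% + 2.4% + 13% = 80.4%.
Rounded: 80.40%.

80.40%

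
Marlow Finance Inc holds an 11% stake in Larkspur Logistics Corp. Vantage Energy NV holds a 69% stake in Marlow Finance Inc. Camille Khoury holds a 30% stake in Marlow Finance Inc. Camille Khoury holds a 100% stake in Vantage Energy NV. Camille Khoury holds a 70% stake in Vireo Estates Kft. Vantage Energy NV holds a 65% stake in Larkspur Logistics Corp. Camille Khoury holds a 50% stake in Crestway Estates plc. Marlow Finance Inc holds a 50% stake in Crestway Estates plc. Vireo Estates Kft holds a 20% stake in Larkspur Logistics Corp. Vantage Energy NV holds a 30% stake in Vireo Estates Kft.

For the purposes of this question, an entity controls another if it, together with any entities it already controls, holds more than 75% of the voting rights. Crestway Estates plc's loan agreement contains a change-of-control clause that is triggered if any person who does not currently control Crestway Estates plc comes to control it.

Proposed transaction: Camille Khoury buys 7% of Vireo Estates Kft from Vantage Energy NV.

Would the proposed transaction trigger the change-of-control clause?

The purchase adds only to Camille's holdings (Vantage's stake shrinks), so Camille is the only person who could newly come to control Crestway.
Camille holds 100% of Vantage, so Camille controls Vantage.
Vantage and Camille together hold 69% + 30% = 99% of Marlow, so Camille controls Marlow.
Camille and Marlow together hold 50% + 50% = 100% of Crestway, so Camille controls Crestway.
So Camille already controls Crestway before the transaction.
After the purchase, Camille's direct stake in Vireo rises to 70% + 7% = 77%, and Vantage's stake falls to 23%.
Camille controlled Crestway already, so this is not a new person acquiring control; every other person's position is unchanged or reduced.
No new person acquires control, so the clause is not triggered.

No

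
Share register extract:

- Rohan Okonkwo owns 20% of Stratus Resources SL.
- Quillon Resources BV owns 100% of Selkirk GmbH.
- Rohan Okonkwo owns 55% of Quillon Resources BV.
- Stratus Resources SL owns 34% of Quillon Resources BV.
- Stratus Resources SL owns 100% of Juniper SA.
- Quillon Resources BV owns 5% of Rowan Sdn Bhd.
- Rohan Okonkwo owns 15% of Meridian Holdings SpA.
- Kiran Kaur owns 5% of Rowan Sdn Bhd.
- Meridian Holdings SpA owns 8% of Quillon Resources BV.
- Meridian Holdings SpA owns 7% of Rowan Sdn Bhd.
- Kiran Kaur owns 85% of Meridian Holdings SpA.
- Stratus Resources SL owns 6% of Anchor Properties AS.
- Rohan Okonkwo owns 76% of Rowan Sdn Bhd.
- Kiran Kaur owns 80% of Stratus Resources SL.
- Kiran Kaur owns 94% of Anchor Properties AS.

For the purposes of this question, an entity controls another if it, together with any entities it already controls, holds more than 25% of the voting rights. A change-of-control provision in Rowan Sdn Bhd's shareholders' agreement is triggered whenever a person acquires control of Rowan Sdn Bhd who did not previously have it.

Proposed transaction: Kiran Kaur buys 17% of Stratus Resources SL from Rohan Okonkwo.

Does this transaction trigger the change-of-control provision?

The purchase adds only to Kiran's holdings (Rohan's stake shrinks), so Kiran is the only person who could newly come to control Rowan.
Kiran holds 85% of Meridian, so Kiran controls Meridian.
Kiran holds 80% of Stratus, so Kiran controls Stratus.
Stratus and Meridian together hold 34% + 8% = 42% of Quillon, so Kiran controls Quillon.
Quillon holds 100% of Selkirk, so Kiran controls Selkirk.
Stratus and Kiran together hold 6% + 94% = 100% of Anchor, so Kiran controls Anchor.
Stratus holds 100% of Juniper, so Kiran controls Juniper.
In Rowan, Kiran's side holds only 5% + 5% + 7% = 17%, not > 25%.
So before the transaction, Kiran does not control Rowan.
After the purchase, Kiran's direct stake in Stratus rises to 80% + 17% = 97%, and Rohan's stake falls to 3%.
Kiran holds 97% of Stratus, so Kiran controls Stratus.
After the transaction, Kiran's side holds 5% + 5% + 7% = 17% of Rowan, not > 25%, so Kiran still does not control Rowan.
No new person acquires control, so the clause is not triggered.

No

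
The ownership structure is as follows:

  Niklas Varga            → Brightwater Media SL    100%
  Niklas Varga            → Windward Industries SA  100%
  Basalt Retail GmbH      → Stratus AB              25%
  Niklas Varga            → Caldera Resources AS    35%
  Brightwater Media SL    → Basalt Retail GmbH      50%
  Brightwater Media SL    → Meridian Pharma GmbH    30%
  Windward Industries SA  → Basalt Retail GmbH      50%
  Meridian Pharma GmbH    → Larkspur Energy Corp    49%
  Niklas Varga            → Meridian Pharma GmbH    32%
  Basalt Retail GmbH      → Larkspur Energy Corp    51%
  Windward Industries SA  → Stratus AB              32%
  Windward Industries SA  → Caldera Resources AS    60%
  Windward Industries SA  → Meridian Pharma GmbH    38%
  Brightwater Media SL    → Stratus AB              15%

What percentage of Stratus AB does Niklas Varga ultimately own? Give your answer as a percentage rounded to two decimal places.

72.00%

Niklas reaches Stratus along 4 paths.
Via Windward → Basalt: 100% × 50% × 25% = 12.5%.
Via Brightwater → Basalt: 100% × 50% × 25% = 12.5%.
Via Windward: 100% × 32% = 32%.
Via Brightwater: 100% × 15% = 15%.
Total: 12.5% + 12.5% + 32% + 15% = 72%.
Rounded: 72.00%.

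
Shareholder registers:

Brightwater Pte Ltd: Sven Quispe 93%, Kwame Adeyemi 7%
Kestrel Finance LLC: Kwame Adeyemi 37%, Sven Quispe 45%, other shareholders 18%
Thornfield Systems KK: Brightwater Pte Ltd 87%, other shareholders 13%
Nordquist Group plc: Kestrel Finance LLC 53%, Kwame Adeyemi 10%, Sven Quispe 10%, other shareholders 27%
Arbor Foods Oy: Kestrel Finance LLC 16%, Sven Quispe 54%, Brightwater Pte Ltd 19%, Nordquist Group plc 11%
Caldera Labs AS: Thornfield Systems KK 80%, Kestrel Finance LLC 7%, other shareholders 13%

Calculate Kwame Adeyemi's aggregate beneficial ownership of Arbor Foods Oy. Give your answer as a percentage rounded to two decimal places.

Kwame reaches Arbor along 4 paths.
Via Kestrel: 37% × 16% = 5.92%.
Via Brightwater: 7% × 19% = 1.33%.
Via Kestrel → Nordquist: 37% × 53% × 11% = 2.1571%.
Via Nordquist: 10% × 11% = 1.1%.
Total: 5.92% + 1.33% + 2.1571% + 1.1% = 10.5071%.
Rounded: 10.51%.

10.51%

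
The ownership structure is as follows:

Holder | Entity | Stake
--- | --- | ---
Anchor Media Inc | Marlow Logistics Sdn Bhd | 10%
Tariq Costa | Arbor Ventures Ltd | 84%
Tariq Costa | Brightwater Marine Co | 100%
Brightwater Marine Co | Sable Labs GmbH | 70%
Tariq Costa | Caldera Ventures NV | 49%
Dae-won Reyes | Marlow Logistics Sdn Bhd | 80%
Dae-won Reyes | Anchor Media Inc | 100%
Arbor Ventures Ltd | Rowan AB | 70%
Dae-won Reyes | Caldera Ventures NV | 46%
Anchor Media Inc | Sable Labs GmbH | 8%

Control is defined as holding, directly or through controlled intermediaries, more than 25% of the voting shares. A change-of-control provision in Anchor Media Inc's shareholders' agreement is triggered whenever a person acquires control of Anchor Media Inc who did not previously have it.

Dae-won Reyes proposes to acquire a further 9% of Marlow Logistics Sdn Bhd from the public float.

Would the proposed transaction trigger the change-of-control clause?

No

The purchase changes only Dae-won's holdings, so Dae-won is the only person who could newly come to control Anchor.
Dae-won holds 100% of Anchor, so Dae-won controls Anchor.
So Dae-won already controls Anchor before the transaction.
After the purchase, Dae-won's direct stake in Marlow rises to 80% + 9% = 89%.
Dae-won controlled Anchor already, so this is not a new person acquiring control; every other person's position is unchanged or reduced.
No new person acquires control, so the clause is not triggered.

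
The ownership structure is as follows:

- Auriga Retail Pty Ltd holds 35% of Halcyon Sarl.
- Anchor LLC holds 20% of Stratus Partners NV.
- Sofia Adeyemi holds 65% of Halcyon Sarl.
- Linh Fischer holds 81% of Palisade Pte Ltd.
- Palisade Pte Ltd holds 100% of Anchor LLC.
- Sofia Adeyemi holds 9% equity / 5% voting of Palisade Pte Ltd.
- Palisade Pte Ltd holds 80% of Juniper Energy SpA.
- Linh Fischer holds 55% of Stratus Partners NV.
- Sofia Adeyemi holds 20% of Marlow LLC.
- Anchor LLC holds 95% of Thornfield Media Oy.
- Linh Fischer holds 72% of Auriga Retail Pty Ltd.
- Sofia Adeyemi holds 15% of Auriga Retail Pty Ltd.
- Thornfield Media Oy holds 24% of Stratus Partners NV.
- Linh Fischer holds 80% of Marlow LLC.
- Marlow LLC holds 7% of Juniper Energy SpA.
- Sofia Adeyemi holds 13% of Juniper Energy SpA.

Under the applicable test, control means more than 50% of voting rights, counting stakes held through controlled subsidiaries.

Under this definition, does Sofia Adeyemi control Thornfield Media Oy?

Sofia holds 65% of Halcyon, so Sofia controls Halcyon.
Neither Sofia nor any entity Sofia controls holds any voting interest in Thornfield.
So Sofia does not control Thornfield.

No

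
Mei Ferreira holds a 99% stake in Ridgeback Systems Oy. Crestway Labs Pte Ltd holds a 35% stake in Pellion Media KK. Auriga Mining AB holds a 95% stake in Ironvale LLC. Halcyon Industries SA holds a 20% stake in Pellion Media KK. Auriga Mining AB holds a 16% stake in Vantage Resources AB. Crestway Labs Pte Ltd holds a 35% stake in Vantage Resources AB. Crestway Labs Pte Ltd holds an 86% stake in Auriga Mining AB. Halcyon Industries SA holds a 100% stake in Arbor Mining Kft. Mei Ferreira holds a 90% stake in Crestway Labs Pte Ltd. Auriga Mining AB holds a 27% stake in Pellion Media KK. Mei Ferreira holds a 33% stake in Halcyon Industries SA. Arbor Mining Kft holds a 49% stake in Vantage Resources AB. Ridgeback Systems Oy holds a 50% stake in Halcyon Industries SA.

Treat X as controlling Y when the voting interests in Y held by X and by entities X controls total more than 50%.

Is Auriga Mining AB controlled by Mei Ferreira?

Mei holds 90% of Crestway, so Mei controls Crestway.
Crestway holds 86% of Auriga, so Mei controls Auriga.

Yes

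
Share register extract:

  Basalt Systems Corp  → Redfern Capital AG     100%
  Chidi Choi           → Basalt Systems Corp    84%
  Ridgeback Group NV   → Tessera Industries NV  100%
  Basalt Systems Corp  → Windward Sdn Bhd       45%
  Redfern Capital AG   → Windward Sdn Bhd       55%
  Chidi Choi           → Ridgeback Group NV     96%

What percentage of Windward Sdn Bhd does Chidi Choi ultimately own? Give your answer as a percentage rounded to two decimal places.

84.00%

Chidi reaches Windward along 2 paths.
Via Basalt: 84% × 45% = 37.8%.
Via Basalt → Redfern: 84% × 100% × 55% = 46.2%.
Total: 37.8% + 46.2% = 84%.
Rounded: 84.00%.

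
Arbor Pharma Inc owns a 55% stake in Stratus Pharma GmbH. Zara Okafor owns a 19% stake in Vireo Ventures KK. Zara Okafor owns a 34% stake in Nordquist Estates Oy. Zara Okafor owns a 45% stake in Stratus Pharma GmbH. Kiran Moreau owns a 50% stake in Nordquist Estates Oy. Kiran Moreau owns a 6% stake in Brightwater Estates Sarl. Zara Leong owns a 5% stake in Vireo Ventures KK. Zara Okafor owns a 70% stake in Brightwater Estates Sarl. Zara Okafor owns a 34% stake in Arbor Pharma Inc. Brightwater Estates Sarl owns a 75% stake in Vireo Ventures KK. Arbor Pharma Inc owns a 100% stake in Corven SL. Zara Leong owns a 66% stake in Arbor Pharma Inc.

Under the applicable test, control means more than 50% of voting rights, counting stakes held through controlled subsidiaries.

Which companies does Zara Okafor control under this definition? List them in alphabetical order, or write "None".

Brightwater Estates Sarl, Vireo Ventures KK

Zara Okafor holds 70% of Brightwater, so Zara Okafor controls Brightwater.
Brightwater and Zara Okafor together hold 75% + 19% = 94% of Vireo, so Zara Okafor controls Vireo.
No other company's threshold is met.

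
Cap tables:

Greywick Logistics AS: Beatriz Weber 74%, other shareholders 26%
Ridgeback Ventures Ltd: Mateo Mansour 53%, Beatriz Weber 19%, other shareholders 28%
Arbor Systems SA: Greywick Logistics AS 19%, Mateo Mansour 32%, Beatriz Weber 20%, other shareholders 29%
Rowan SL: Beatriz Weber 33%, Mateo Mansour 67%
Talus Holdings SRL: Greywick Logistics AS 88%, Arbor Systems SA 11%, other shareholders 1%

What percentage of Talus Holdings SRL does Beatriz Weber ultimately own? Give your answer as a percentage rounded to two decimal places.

Beatriz reaches Talus along 3 paths.
Via Greywick: 74% × 88% = 65.12%.
Via Greywick → Arbor: 74% × 19% × 11% = 1.5466%.
Via Arbor: 20% × 11% = 2.2%.
Total: 65.12% + 1.5466% + 2.2% = 68.8666%.
Rounded: 68.87%.

68.87%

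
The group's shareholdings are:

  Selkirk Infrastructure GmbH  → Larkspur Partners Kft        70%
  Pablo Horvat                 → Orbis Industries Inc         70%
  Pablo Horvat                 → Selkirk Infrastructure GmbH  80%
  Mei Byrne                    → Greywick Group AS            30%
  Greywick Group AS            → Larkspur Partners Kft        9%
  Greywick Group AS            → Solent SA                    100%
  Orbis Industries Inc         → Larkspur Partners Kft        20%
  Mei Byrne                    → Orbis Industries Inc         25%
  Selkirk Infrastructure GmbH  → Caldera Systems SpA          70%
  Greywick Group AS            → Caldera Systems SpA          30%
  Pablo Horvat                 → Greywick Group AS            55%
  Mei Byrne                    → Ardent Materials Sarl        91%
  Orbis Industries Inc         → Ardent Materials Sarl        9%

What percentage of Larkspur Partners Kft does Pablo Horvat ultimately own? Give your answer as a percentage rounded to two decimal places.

Pablo reaches Larkspur along 3 paths.
Via Orbis: 70% × 20% = 14%.
Via Selkirk: 80% × 70% = 56%.
Via Greywick: 55% × 9% = 4.95%.
Total: 14% + 56% + 4.95% = 74.95%.

74.95%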